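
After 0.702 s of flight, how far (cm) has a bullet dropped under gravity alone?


drop = 0.5*g*t^2 = 0.5*9.81*0.702^2 = 2.4172 m ≈ 241.7 cm

241.7 cm


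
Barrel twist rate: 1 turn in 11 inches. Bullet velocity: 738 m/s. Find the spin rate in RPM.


twist_m = 11*0.0254 = 0.2794 m
spin = v/twist = 738/0.2794 = 2641.374 rev/s
RPM = spin*60 = 2641.374*60 ≈ 158482 RPM

158482 RPM


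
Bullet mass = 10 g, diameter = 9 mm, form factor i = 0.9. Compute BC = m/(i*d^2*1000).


BC = m/(i*d^2*1000) = 10/(0.9 * 9^2 * 1000) = 0.0001372

0.0001372


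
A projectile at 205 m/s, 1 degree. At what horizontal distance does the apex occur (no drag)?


R = v0^2*sin(2*theta)/g = 205^2*sin(2*1°)/9.81 = 149.506 m
apex_dist = R/2 = 149.506/2 = 74.75 m

74.75 m


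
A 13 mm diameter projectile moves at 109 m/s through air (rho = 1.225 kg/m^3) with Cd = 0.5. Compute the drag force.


A = pi*(d/2)^2 = pi*(13/2000)^2 = 1.32732e-04 m^2
Fd = 0.5*Cd*rho*A*v^2 = 0.5*0.5*1.225*1.32732e-04*109^2 = 0.483 N

0.483 N


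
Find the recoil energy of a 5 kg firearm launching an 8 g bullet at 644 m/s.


v_r = m_p*v_p/m_gun = 0.008*644/5 = 1.0304 m/s, E_r = 0.5*m_gun*v_r^2 = 0.5*5*1.0304^2 = 2.654 J

2.654 J


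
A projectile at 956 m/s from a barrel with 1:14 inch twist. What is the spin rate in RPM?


twist_m = 14*0.0254 = 0.3556 m
spin = v/twist = 956/0.3556 = 2688.414 rev/s
RPM = spin*60 = 2688.414*60 ≈ 161305 RPM

161305 RPM


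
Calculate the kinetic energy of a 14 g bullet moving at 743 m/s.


E = 0.5*m*v^2 = 0.5*0.014*743^2 = 3864 J

3864 J


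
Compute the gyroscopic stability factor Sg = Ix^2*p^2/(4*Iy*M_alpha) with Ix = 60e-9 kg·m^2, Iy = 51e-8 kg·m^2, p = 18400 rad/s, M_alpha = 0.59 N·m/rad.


Sg = Ix^2 * p^2 / (4 * Iy * M_alpha) = (60e-9)^2 * 18400^2 / (4 * 51e-8 * 0.59) = 1.013

1.013


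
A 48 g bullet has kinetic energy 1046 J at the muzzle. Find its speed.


v = sqrt(2*E/m) = sqrt(2*1046/0.048) = 208.8 m/s

208.8 m/s


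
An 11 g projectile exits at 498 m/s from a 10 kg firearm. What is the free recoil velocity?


v_recoil = m_p * v_p / m_gun = 0.011 * 498 / 10 = 0.5478 m/s

0.5478 m/s


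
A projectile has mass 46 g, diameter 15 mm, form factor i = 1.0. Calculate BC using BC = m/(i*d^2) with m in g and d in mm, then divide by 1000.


BC = m/(i*d^2*1000) = 46/(1.0 * 15^2 * 1000) = 0.0002044

0.0002044


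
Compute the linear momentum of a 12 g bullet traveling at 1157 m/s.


p = m*v = 0.012*1157 = 13.88 kg·m/s

13.88 kg·m/s


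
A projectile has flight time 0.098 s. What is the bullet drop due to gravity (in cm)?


drop = 0.5*g*t^2 = 0.5*9.81*0.098^2 = 0.0471076 m ≈ 4.711 cm

4.711 cm


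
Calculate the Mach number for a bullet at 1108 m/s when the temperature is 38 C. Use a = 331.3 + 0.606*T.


a = 331.3 + 0.606*(38) = 354.328 m/s
M = v/a = 1108/354.328 = 3.127

3.127


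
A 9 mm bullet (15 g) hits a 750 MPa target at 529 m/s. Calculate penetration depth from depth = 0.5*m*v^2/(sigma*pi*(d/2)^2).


A = pi*(d/2)^2 = pi*(9/2)^2 = 63.6173 mm^2
E = 0.5*m*v^2 = 0.5*0.015*529^2 = 2098.81 J
depth = E/(sigma*A) = 2098.81 J / (750 MPa * 63.6173 mm^2) = 2098.81/(750 * 63.6173) m = 0.0439882 m ≈ 43.99 mm

43.99 mm


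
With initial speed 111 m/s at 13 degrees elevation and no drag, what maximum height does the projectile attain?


H = (v0*sin(theta))^2 / (2g) = (111*sin(13°))^2 / (2*9.81) = 31.78 m

31.78 m


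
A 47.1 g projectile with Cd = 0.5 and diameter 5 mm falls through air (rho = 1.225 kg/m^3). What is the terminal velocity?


A = pi*(d/2)^2 = pi*(5/2000)^2 = 1.96350e-05 m^2
vt = sqrt(2mg/(Cd*rho*A)) = sqrt(2*0.0471*9.81/(0.5 * 1.225 * 1.96350e-05)) = 277.2 m/s

277.2 m/s


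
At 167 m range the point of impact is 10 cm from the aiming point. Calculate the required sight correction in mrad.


1 mrad subtends 1 cm per 10 m of range, so adj = error_cm / (dist_m / 10) = 10 / (167/10) = 0.5988 mrad

0.5988 mrad


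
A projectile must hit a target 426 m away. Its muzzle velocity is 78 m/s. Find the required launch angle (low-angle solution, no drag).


sin(2*theta) = R*g/v0^2 = 426*9.81/78^2 = 0.686893, theta = arcsin(0.686893)/2 = 21.69°

21.69 degrees


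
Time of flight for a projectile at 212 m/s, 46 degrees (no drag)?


T = 2*v0*sin(theta)/g = 2*212*sin(46°)/9.81 = 31.09 s

31.09 s


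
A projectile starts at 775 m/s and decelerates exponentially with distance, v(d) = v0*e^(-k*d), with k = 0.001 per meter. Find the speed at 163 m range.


v = v0*exp(-k*d) = 775*exp(-0.001*163) = 658.4 m/s

658.4 m/s


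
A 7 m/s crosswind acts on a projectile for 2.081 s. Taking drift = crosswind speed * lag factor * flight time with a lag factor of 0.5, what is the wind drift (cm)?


drift = v_wind * lag * t = 7 * 0.5 * 2.081 = 7.2835 m ≈ 728.4 cm

728.4 cm


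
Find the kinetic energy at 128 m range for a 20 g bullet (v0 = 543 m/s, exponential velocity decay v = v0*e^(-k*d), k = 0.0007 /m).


v = v0*exp(-k*d) = 543*exp(-0.0007*128) = 496.463 m/s
E = 0.5*m*v^2 = 0.5*0.02*496.463^2 = 2465 J

2465 J


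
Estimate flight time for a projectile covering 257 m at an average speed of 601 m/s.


t = d/v = 257/601 = 0.4276 s

0.4276 s


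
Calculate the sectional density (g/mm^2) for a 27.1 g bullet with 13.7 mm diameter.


SD = m/d^2 = 27.1/13.7^2 = 0.1444 g/mm^2

0.1444 g/mm^2


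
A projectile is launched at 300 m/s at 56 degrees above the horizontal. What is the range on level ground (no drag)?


R = v0^2 * sin(2*theta) / g = 300^2 * sin(2*56°) / 9.81 = 8506 m

8506 m


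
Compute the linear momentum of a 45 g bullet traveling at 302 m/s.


p = m*v = 0.045*302 = 13.59 kg·m/s

13.59 kg·m/s


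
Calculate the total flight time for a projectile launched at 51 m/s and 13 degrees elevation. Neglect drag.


T = 2*v0*sin(theta)/g = 2*51*sin(13°)/9.81 = 2.339 s

2.339 s


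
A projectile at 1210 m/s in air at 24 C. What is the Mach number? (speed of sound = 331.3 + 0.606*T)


a = 331.3 + 0.606*(24) = 345.844 m/s
M = v/a = 1210/345.844 = 3.499

3.499


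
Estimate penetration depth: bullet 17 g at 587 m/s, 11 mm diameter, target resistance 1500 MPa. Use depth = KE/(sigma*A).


A = pi*(d/2)^2 = pi*(11/2)^2 = 95.0332 mm^2
E = 0.5*m*v^2 = 0.5*0.017*587^2 = 2928.84 J
depth = E/(sigma*A) = 2928.84 J / (1500 MPa * 95.0332 mm^2) = 2928.84/(1500 * 95.0332) m = 0.0205461 m ≈ 20.55 mm

20.55 mm


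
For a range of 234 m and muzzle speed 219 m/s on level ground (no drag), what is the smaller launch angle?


sin(2*theta) = R*g/v0^2 = 234*9.81/219^2 = 0.0478626, theta = arcsin(0.0478626)/2 = 1.372°

1.372 degrees


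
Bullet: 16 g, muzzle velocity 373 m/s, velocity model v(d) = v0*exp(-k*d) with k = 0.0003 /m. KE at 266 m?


v = v0*exp(-k*d) = 373*exp(-0.0003*266) = 344.391 m/s
E = 0.5*m*v^2 = 0.5*0.016*344.391^2 = 948.8 J

948.8 J


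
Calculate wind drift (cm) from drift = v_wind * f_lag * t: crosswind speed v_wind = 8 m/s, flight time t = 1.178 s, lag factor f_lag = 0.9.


drift = v_wind * lag * t = 8 * 0.9 * 1.178 = 8.4816 m ≈ 848.2 cm

848.2 cm


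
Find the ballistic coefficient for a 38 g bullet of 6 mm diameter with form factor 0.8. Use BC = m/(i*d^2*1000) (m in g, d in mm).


BC = m/(i*d^2*1000) = 38/(0.8 * 6^2 * 1000) = 0.001319

0.001319


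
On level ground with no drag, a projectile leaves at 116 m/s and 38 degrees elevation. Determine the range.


R = v0^2 * sin(2*theta) / g = 116^2 * sin(2*38°) / 9.81 = 1331 m

1331 m


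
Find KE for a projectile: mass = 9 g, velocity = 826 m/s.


E = 0.5*m*v^2 = 0.5*0.009*826^2 = 3070 J

3070 J


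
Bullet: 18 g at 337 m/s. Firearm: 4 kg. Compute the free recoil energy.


v_r = m_p*v_p/m_gun = 0.018*337/4 = 1.5165 m/s, E_r = 0.5*m_gun*v_r^2 = 0.5*4*1.5165^2 = 4.6 J

4.6 J


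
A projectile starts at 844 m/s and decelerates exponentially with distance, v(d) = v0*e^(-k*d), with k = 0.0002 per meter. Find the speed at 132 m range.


v = v0*exp(-k*d) = 844*exp(-0.0002*132) = 822 m/s

822 m/s


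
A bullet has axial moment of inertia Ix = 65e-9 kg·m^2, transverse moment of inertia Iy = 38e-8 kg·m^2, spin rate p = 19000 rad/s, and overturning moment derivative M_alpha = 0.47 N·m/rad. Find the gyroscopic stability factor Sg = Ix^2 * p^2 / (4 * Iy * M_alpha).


Sg = Ix^2 * p^2 / (4 * Iy * M_alpha) = (65e-9)^2 * 19000^2 / (4 * 38e-8 * 0.47) = 2.135

2.135


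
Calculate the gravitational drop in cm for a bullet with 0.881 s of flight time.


drop = 0.5*g*t^2 = 0.5*9.81*0.881^2 = 3.80707 m ≈ 380.7 cm

380.7 cm


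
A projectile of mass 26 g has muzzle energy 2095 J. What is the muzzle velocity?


v = sqrt(2*E/m) = sqrt(2*2095/0.026) = 401.4 m/s

401.4 m/s


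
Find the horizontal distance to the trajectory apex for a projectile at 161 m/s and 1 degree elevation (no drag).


R = v0^2*sin(2*theta)/g = 161^2*sin(2*1°)/9.81 = 92.2151 m
apex_dist = R/2 = 92.2151/2 = 46.11 m

46.11 m


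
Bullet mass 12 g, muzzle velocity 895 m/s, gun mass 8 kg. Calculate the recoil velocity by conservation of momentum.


v_recoil = m_p * v_p / m_gun = 0.012 * 895 / 8 = 1.343 m/s

1.343 m/s


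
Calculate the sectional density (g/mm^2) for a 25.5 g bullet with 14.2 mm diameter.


SD = m/d^2 = 25.5/14.2^2 = 0.1265 g/mm^2

0.1265 g/mm^2


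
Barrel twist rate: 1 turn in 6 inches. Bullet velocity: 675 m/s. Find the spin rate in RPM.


twist_m = 6*0.0254 = 0.1524 m
spin = v/twist = 675/0.1524 = 4429.134 rev/s
RPM = spin*60 = 4429.134*60 ≈ 265748 RPM

265748 RPM


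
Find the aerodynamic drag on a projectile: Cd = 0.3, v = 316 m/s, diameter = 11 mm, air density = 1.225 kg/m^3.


A = pi*(d/2)^2 = pi*(11/2000)^2 = 9.50332e-05 m^2
Fd = 0.5*Cd*rho*A*v^2 = 0.5*0.3*1.225*9.50332e-05*316^2 = 1.744 N

1.744 N


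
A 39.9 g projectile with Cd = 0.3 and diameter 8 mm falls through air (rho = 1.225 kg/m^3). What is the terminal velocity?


A = pi*(d/2)^2 = pi*(8/2000)^2 = 5.02655e-05 m^2
vt = sqrt(2mg/(Cd*rho*A)) = sqrt(2*0.0399*9.81/(0.3 * 1.225 * 5.02655e-05)) = 205.9 m/s

205.9 m/s


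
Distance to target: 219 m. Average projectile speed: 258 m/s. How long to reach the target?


t = d/v = 219/258 = 0.8488 s

0.8488 s


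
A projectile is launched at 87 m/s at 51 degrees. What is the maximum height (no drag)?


H = (v0*sin(theta))^2 / (2g) = (87*sin(51°))^2 / (2*9.81) = 233 m

233 m


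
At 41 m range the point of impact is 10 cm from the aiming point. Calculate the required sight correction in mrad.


1 mrad subtends 1 cm per 10 m of range, so adj = error_cm / (dist_m / 10) = 10 / (41/10) = 2.439 mrad

2.439 mrad


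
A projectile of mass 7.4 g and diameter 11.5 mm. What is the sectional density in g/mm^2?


SD = m/d^2 = 7.4/11.5^2 = 0.05595 g/mm^2

0.05595 g/mm^2


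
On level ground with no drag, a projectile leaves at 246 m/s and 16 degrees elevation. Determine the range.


R = v0^2 * sin(2*theta) / g = 246^2 * sin(2*16°) / 9.81 = 3269 m

3269 m


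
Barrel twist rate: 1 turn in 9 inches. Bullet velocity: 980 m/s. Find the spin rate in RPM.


twist_m = 9*0.0254 = 0.2286 m
spin = v/twist = 980/0.2286 = 4286.964 rev/s
RPM = spin*60 = 4286.964*60 ≈ 257218 RPM

257218 RPM


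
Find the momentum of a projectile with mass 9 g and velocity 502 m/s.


p = m*v = 0.009*502 = 4.518 kg·m/s

4.518 kg·m/s


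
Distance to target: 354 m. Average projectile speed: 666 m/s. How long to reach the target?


t = d/v = 354/666 = 0.5315 s

0.5315 s


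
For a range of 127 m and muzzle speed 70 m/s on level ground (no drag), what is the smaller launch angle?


sin(2*theta) = R*g/v0^2 = 127*9.81/70^2 = 0.254259, theta = arcsin(0.254259)/2 = 7.365°

7.365 degrees


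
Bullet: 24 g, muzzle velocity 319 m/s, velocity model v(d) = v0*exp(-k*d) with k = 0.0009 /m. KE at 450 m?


v = v0*exp(-k*d) = 319*exp(-0.0009*450) = 212.766 m/s
E = 0.5*m*v^2 = 0.5*0.024*212.766^2 = 543.2 J

543.2 J


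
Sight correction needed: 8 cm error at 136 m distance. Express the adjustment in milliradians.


1 mrad subtends 1 cm per 10 m of range, so adj = error_cm / (dist_m / 10) = 8 / (136/10) = 0.5882 mrad

0.5882 mrad


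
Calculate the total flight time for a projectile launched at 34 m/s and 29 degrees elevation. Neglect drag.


T = 2*v0*sin(theta)/g = 2*34*sin(29°)/9.81 = 3.361 s

3.361 s


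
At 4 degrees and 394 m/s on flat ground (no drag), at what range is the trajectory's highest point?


R = v0^2*sin(2*theta)/g = 394^2*sin(2*4°)/9.81 = 2202.31 m
apex_dist = R/2 = 2202.31/2 = 1101 m

1101 m


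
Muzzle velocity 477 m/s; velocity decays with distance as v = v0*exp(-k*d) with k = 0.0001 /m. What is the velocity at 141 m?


v = v0*exp(-k*d) = 477*exp(-0.0001*141) = 470.3 m/s

470.3 m/s


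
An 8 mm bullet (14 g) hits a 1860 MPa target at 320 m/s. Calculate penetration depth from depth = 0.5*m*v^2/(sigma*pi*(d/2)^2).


A = pi*(d/2)^2 = pi*(8/2)^2 = 50.2655 mm^2
E = 0.5*m*v^2 = 0.5*0.014*320^2 = 716.8 J
depth = E/(sigma*A) = 716.8 J / (1860 MPa * 50.2655 mm^2) = 716.8/(1860 * 50.2655) m = 0.00766682 m ≈ 7.667 mm

7.667 mm


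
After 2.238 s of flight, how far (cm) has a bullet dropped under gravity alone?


drop = 0.5*g*t^2 = 0.5*9.81*2.238^2 = 24.5674 m ≈ 2457 cm

2457 cm


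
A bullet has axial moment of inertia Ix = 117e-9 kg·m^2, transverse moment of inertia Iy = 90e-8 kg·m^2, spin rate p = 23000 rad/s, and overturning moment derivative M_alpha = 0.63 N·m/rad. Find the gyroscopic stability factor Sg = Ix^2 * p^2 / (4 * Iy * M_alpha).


Sg = Ix^2 * p^2 / (4 * Iy * M_alpha) = (117e-9)^2 * 23000^2 / (4 * 90e-8 * 0.63) = 3.193

3.193


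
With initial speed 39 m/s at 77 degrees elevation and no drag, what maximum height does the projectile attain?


H = (v0*sin(theta))^2 / (2g) = (39*sin(77°))^2 / (2*9.81) = 73.6 m

73.6 m


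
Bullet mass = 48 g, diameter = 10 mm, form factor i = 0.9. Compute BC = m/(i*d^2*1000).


BC = m/(i*d^2*1000) = 48/(0.9 * 10^2 * 1000) = 0.0005333

0.0005333


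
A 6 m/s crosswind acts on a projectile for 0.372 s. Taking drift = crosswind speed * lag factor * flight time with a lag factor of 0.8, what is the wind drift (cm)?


drift = v_wind * lag * t = 6 * 0.8 * 0.372 = 1.7856 m ≈ 178.6 cm

178.6 cm


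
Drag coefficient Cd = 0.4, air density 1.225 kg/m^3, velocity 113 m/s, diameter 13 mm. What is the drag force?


A = pi*(d/2)^2 = pi*(13/2000)^2 = 1.32732e-04 m^2
Fd = 0.5*Cd*rho*A*v^2 = 0.5*0.4*1.225*1.32732e-04*113^2 = 0.4152 N

0.4152 N


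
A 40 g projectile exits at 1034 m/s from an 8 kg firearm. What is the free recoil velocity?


v_recoil = m_p * v_p / m_gun = 0.04 * 1034 / 8 = 5.17 m/s

5.17 m/s


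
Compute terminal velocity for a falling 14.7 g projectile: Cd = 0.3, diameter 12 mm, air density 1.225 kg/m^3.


A = pi*(d/2)^2 = pi*(12/2000)^2 = 1.13097e-04 m^2
vt = sqrt(2mg/(Cd*rho*A)) = sqrt(2*0.0147*9.81/(0.3 * 1.225 * 1.13097e-04)) = 83.3 m/s

83.3 m/s


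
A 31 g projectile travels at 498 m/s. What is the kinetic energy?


E = 0.5*m*v^2 = 0.5*0.031*498^2 = 3844 J

3844 J


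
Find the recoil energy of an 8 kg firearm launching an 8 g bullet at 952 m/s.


v_r = m_p*v_p/m_gun = 0.008*952/8 = 0.952 m/s, E_r = 0.5*m_gun*v_r^2 = 0.5*8*0.952^2 = 3.625 J

3.625 J


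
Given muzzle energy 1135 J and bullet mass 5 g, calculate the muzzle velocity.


v = sqrt(2*E/m) = sqrt(2*1135/0.005) = 673.8 m/s

673.8 m/s


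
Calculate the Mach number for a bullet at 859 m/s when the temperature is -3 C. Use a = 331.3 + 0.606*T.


a = 331.3 + 0.606*(-3) = 329.482 m/s
M = v/a = 859/329.482 = 2.607

2.607


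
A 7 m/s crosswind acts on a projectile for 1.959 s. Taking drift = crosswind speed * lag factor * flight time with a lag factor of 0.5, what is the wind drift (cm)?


drift = v_wind * lag * t = 7 * 0.5 * 1.959 = 6.8565 m ≈ 685.7 cm

685.7 cm


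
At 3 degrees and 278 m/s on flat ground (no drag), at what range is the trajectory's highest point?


R = v0^2*sin(2*theta)/g = 278^2*sin(2*3°)/9.81 = 823.484 m
apex_dist = R/2 = 823.484/2 = 411.7 m

411.7 m


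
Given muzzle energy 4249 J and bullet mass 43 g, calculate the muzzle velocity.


v = sqrt(2*E/m) = sqrt(2*4249/0.043) = 444.6 m/s

444.6 m/s


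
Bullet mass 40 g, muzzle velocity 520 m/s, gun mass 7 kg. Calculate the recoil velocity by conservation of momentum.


v_recoil = m_p * v_p / m_gun = 0.04 * 520 / 7 = 2.971 m/s

2.971 m/s


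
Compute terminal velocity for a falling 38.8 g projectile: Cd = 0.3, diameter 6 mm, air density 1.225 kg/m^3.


A = pi*(d/2)^2 = pi*(6/2000)^2 = 2.82743e-05 m^2
vt = sqrt(2mg/(Cd*rho*A)) = sqrt(2*0.0388*9.81/(0.3 * 1.225 * 2.82743e-05)) = 270.7 m/s

270.7 m/s


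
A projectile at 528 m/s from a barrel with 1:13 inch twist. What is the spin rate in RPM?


twist_m = 13*0.0254 = 0.3302 m
spin = v/twist = 528/0.3302 = 1599.031 rev/s
RPM = spin*60 = 1599.031*60 ≈ 95942 RPM

95942 RPM


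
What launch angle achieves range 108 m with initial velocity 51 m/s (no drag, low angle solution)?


sin(2*theta) = R*g/v0^2 = 108*9.81/51^2 = 0.407336, theta = arcsin(0.407336)/2 = 12.02°

12.02 degrees


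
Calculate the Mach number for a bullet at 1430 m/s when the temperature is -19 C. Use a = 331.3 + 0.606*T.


a = 331.3 + 0.606*(-19) = 319.786 m/s
M = v/a = 1430/319.786 = 4.472

4.472


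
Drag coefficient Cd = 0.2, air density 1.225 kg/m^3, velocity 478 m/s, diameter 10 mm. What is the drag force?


A = pi*(d/2)^2 = pi*(10/2000)^2 = 7.85398e-05 m^2
Fd = 0.5*Cd*rho*A*v^2 = 0.5*0.2*1.225*7.85398e-05*478^2 = 2.198 N

2.198 N


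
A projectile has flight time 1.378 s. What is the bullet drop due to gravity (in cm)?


drop = 0.5*g*t^2 = 0.5*9.81*1.378^2 = 9.31403 m ≈ 931.4 cm

931.4 cm


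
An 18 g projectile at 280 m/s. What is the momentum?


p = m*v = 0.018*280 = 5.04 kg·m/s

5.04 kg·m/s


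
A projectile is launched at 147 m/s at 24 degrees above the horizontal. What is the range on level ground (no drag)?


R = v0^2 * sin(2*theta) / g = 147^2 * sin(2*24°) / 9.81 = 1637 m

1637 m


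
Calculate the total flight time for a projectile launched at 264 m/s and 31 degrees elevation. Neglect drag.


T = 2*v0*sin(theta)/g = 2*264*sin(31°)/9.81 = 27.72 s

27.72 s


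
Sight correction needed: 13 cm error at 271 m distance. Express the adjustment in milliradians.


1 mrad subtends 1 cm per 10 m of range, so adj = error_cm / (dist_m / 10) = 13 / (271/10) = 0.4797 mrad

0.4797 mrad


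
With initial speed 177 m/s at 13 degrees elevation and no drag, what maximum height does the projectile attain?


H = (v0*sin(theta))^2 / (2g) = (177*sin(13°))^2 / (2*9.81) = 80.8 m

80.8 m


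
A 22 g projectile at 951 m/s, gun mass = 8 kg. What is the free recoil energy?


v_r = m_p*v_p/m_gun = 0.022*951/8 = 2.61525 m/s, E_r = 0.5*m_gun*v_r^2 = 0.5*8*2.61525^2 = 27.36 J

27.36 J


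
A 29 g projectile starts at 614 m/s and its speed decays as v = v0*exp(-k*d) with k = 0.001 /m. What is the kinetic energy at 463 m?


v = v0*exp(-k*d) = 614*exp(-0.001*463) = 386.447 m/s
E = 0.5*m*v^2 = 0.5*0.029*386.447^2 = 2165 J

2165 J


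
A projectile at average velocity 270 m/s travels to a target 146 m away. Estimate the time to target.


t = d/v = 146/270 = 0.5407 s

0.5407 s


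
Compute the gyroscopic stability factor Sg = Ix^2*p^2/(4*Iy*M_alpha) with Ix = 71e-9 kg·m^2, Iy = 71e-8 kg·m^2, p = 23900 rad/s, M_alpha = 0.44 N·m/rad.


Sg = Ix^2 * p^2 / (4 * Iy * M_alpha) = (71e-9)^2 * 23900^2 / (4 * 71e-8 * 0.44) = 2.304

2.304


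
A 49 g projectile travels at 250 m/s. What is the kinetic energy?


E = 0.5*m*v^2 = 0.5*0.049*250^2 = 1531 J

1531 J


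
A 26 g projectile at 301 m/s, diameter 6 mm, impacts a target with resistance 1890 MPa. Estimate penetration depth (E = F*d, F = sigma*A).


A = pi*(d/2)^2 = pi*(6/2)^2 = 28.2743 mm^2
E = 0.5*m*v^2 = 0.5*0.026*301^2 = 1177.81 J
depth = E/(sigma*A) = 1177.81 J / (1890 MPa * 28.2743 mm^2) = 1177.81/(1890 * 28.2743) m = 0.0220405 m ≈ 22.04 mm

22.04 mm


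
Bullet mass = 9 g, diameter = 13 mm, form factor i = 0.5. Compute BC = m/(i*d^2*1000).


BC = m/(i*d^2*1000) = 9/(0.5 * 13^2 * 1000) = 0.0001065

0.0001065


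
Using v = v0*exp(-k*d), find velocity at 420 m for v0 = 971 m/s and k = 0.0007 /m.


v = v0*exp(-k*d) = 971*exp(-0.0007*420) = 723.7 m/s

723.7 m/s


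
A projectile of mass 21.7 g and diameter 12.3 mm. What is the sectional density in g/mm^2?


SD = m/d^2 = 21.7/12.3^2 = 0.1434 g/mm^2

0.1434 g/mm^2


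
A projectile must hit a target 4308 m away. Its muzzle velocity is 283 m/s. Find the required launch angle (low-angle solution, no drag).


sin(2*theta) = R*g/v0^2 = 4308*9.81/283^2 = 0.527681, theta = arcsin(0.527681)/2 = 15.92°

15.92 degrees


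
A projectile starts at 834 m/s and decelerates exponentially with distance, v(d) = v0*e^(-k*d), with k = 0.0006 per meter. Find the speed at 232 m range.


v = v0*exp(-k*d) = 834*exp(-0.0006*232) = 725.6 m/s

725.6 m/s


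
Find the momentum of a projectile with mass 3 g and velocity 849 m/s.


p = m*v = 0.003*849 = 2.547 kg·m/s

2.547 kg·m/s


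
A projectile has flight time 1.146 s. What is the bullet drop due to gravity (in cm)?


drop = 0.5*g*t^2 = 0.5*9.81*1.146^2 = 6.44181 m ≈ 644.2 cm

644.2 cm


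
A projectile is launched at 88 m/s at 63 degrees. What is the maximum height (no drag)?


H = (v0*sin(theta))^2 / (2g) = (88*sin(63°))^2 / (2*9.81) = 313.3 m

313.3 m


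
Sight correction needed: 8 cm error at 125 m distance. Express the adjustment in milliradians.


1 mrad subtends 1 cm per 10 m of range, so adj = error_cm / (dist_m / 10) = 8 / (125/10) = 0.64 mrad

0.64 mrad


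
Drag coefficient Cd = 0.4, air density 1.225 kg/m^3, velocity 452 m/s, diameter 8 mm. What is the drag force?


A = pi*(d/2)^2 = pi*(8/2000)^2 = 5.02655e-05 m^2
Fd = 0.5*Cd*rho*A*v^2 = 0.5*0.4*1.225*5.02655e-05*452^2 = 2.516 N

2.516 N


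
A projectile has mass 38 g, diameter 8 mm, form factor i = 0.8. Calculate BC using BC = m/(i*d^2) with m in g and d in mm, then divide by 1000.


BC = m/(i*d^2*1000) = 38/(0.8 * 8^2 * 1000) = 0.0007422

0.0007422


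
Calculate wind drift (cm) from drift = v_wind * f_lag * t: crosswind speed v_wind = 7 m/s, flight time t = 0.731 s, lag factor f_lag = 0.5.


drift = v_wind * lag * t = 7 * 0.5 * 0.731 = 2.5585 m ≈ 255.8 cm

255.8 cm


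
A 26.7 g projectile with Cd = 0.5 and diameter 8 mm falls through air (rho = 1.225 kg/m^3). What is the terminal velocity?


A = pi*(d/2)^2 = pi*(8/2000)^2 = 5.02655e-05 m^2
vt = sqrt(2mg/(Cd*rho*A)) = sqrt(2*0.0267*9.81/(0.5 * 1.225 * 5.02655e-05)) = 130.4 m/s

130.4 m/s


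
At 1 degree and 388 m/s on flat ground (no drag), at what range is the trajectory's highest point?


R = v0^2*sin(2*theta)/g = 388^2*sin(2*1°)/9.81 = 535.567 m
apex_dist = R/2 = 535.567/2 = 267.8 m

267.8 m


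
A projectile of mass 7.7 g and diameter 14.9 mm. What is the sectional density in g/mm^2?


SD = m/d^2 = 7.7/14.9^2 = 0.03468 g/mm^2

0.03468 g/mm^2


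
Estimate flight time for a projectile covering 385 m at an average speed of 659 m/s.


t = d/v = 385/659 = 0.5842 s

0.5842 s


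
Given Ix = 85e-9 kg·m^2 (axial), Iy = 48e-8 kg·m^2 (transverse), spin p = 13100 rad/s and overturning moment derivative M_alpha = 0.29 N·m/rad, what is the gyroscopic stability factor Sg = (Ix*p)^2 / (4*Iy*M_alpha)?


Sg = Ix^2 * p^2 / (4 * Iy * M_alpha) = (85e-9)^2 * 13100^2 / (4 * 48e-8 * 0.29) = 2.227

2.227


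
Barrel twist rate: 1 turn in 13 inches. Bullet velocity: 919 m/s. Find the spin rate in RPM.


twist_m = 13*0.0254 = 0.3302 m
spin = v/twist = 919/0.3302 = 2783.162 rev/s
RPM = spin*60 = 2783.162*60 ≈ 166990 RPM

166990 RPM


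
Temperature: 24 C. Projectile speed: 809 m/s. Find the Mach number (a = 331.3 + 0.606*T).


a = 331.3 + 0.606*(24) = 345.844 m/s
M = v/a = 809/345.844 = 2.339

2.339


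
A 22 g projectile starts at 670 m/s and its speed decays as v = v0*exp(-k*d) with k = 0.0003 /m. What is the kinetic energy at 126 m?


v = v0*exp(-k*d) = 670*exp(-0.0003*126) = 645.147 m/s
E = 0.5*m*v^2 = 0.5*0.022*645.147^2 = 4578 J

4578 J


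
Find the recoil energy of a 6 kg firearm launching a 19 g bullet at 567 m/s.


v_r = m_p*v_p/m_gun = 0.019*567/6 = 1.7955 m/s, E_r = 0.5*m_gun*v_r^2 = 0.5*6*1.7955^2 = 9.671 J

9.671 J


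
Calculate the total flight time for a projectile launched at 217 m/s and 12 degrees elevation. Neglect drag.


T = 2*v0*sin(theta)/g = 2*217*sin(12°)/9.81 = 9.198 s

9.198 s


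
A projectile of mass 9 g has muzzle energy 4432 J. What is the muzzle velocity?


v = sqrt(2*E/m) = sqrt(2*4432/0.009) = 992.4 m/s

992.4 m/s


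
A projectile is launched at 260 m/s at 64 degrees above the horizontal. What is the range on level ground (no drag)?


R = v0^2 * sin(2*theta) / g = 260^2 * sin(2*64°) / 9.81 = 5430 m

5430 m


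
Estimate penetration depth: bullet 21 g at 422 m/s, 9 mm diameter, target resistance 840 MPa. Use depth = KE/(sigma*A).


A = pi*(d/2)^2 = pi*(9/2)^2 = 63.6173 mm^2
E = 0.5*m*v^2 = 0.5*0.021*422^2 = 1869.88 J
depth = E/(sigma*A) = 1869.88 J / (840 MPa * 63.6173 mm^2) = 1869.88/(840 * 63.6173) m = 0.0349913 m ≈ 34.99 mm

34.99 mm


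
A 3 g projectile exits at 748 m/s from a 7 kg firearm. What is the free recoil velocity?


v_recoil = m_p * v_p / m_gun = 0.003 * 748 / 7 = 0.3206 m/s

0.3206 m/s


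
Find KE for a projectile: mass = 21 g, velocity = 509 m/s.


E = 0.5*m*v^2 = 0.5*0.021*509^2 = 2720 J

2720 J


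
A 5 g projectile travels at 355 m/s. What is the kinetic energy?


E = 0.5*m*v^2 = 0.5*0.005*355^2 = 315.1 J

315.1 J


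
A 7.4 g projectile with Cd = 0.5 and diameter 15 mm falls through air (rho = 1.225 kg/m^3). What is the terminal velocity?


A = pi*(d/2)^2 = pi*(15/2000)^2 = 1.76715e-04 m^2
vt = sqrt(2mg/(Cd*rho*A)) = sqrt(2*0.0074*9.81/(0.5 * 1.225 * 1.76715e-04)) = 36.62 m/s

36.62 m/s


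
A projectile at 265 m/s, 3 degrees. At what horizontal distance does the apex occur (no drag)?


R = v0^2*sin(2*theta)/g = 265^2*sin(2*3°)/9.81 = 748.268 m
apex_dist = R/2 = 748.268/2 = 374.1 m

374.1 m


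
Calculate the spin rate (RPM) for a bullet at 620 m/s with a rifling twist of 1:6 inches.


twist_m = 6*0.0254 = 0.1524 m
spin = v/twist = 620/0.1524 = 4068.241 rev/s
RPM = spin*60 = 4068.241*60 ≈ 244094 RPM

244094 RPM


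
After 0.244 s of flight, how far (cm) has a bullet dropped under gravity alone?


drop = 0.5*g*t^2 = 0.5*9.81*0.244^2 = 0.292024 m ≈ 29.2 cm

29.2 cm


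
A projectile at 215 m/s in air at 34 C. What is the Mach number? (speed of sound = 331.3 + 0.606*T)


a = 331.3 + 0.606*(34) = 351.904 m/s
M = v/a = 215/351.904 = 0.611

0.611


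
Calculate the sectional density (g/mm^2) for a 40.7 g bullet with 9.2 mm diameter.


SD = m/d^2 = 40.7/9.2^2 = 0.4809 g/mm^2

0.4809 g/mm^2


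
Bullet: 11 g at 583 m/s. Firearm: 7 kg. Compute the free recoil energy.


v_r = m_p*v_p/m_gun = 0.011*583/7 = 0.916143 m/s, E_r = 0.5*m_gun*v_r^2 = 0.5*7*0.916143^2 = 2.938 J

2.938 J


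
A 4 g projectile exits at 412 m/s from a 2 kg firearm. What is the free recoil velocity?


v_recoil = m_p * v_p / m_gun = 0.004 * 412 / 2 = 0.824 m/s

0.824 m/s


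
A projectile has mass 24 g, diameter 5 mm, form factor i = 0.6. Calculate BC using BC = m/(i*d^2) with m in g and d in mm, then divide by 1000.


BC = m/(i*d^2*1000) = 24/(0.6 * 5^2 * 1000) = 0.0016

0.0016


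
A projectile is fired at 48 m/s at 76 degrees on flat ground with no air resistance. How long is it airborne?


T = 2*v0*sin(theta)/g = 2*48*sin(76°)/9.81 = 9.495 s

9.495 s


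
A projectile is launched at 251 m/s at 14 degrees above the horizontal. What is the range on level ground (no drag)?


R = v0^2 * sin(2*theta) / g = 251^2 * sin(2*14°) / 9.81 = 3015 m

3015 m


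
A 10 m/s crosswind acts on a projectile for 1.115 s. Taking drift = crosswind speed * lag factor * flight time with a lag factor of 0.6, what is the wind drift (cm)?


drift = v_wind * lag * t = 10 * 0.6 * 1.115 = 6.69 m ≈ 669 cm

669 cm


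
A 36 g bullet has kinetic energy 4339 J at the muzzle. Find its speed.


v = sqrt(2*E/m) = sqrt(2*4339/0.036) = 491 m/s

491 m/s


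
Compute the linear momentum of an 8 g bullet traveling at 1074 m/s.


p = m*v = 0.008*1074 = 8.592 kg·m/s

8.592 kg·m/s


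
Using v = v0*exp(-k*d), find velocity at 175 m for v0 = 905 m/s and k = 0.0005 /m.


v = v0*exp(-k*d) = 905*exp(-0.0005*175) = 829.2 m/s

829.2 m/s


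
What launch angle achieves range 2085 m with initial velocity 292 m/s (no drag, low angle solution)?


sin(2*theta) = R*g/v0^2 = 2085*9.81/292^2 = 0.239888, theta = arcsin(0.239888)/2 = 6.94°

6.94 degrees


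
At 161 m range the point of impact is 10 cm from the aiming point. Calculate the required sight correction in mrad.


1 mrad subtends 1 cm per 10 m of range, so adj = error_cm / (dist_m / 10) = 10 / (161/10) = 0.6211 mrad

0.6211 mrad


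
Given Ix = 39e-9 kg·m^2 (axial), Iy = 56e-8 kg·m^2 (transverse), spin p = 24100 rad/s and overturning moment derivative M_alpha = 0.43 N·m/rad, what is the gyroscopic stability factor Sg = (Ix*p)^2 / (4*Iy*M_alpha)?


Sg = Ix^2 * p^2 / (4 * Iy * M_alpha) = (39e-9)^2 * 24100^2 / (4 * 56e-8 * 0.43) = 0.9172

0.9172


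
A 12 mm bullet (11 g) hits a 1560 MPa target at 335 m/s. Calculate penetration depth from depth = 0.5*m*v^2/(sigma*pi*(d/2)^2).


A = pi*(d/2)^2 = pi*(12/2)^2 = 113.097 mm^2
E = 0.5*m*v^2 = 0.5*0.011*335^2 = 617.237 J
depth = E/(sigma*A) = 617.237 J / (1560 MPa * 113.097 mm^2) = 617.237/(1560 * 113.097) m = 0.00349845 m ≈ 3.498 mm

3.498 mm


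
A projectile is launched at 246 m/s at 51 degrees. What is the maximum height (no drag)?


H = (v0*sin(theta))^2 / (2g) = (246*sin(51°))^2 / (2*9.81) = 1863 m

1863 m


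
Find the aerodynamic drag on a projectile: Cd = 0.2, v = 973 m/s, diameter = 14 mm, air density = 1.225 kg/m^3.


A = pi*(d/2)^2 = pi*(14/2000)^2 = 1.53938e-04 m^2
Fd = 0.5*Cd*rho*A*v^2 = 0.5*0.2*1.225*1.53938e-04*973^2 = 17.85 N

17.85 N


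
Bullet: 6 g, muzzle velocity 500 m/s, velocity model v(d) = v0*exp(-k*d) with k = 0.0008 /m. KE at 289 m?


v = v0*exp(-k*d) = 500*exp(-0.0008*289) = 396.79 m/s
E = 0.5*m*v^2 = 0.5*0.006*396.79^2 = 472.3 J

472.3 J


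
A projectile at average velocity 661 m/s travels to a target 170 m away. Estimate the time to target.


t = d/v = 170/661 = 0.2572 s

0.2572 s


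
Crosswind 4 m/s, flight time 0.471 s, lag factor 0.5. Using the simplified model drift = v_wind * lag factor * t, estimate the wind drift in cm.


drift = v_wind * lag * t = 4 * 0.5 * 0.471 = 0.942 m ≈ 94.2 cm

94.2 cm


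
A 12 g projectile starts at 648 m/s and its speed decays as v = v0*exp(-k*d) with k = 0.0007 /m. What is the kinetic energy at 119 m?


v = v0*exp(-k*d) = 648*exp(-0.0007*119) = 596.209 m/s
E = 0.5*m*v^2 = 0.5*0.012*596.209^2 = 2133 J

2133 J


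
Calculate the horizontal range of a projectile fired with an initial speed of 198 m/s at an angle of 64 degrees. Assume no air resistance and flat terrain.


R = v0^2 * sin(2*theta) / g = 198^2 * sin(2*64°) / 9.81 = 3149 m

3149 m


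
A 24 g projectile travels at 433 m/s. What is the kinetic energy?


E = 0.5*m*v^2 = 0.5*0.024*433^2 = 2250 J

2250 J


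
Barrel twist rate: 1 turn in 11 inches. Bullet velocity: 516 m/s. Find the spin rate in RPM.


twist_m = 11*0.0254 = 0.2794 m
spin = v/twist = 516/0.2794 = 1846.815 rev/s
RPM = spin*60 = 1846.815*60 ≈ 110809 RPM

110809 RPM


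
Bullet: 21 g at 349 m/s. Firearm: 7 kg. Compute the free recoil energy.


v_r = m_p*v_p/m_gun = 0.021*349/7 = 1.047 m/s, E_r = 0.5*m_gun*v_r^2 = 0.5*7*1.047^2 = 3.837 J

3.837 J


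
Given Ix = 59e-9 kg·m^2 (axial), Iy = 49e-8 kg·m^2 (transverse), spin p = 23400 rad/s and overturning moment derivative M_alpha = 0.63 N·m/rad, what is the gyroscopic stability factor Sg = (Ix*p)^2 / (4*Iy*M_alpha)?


Sg = Ix^2 * p^2 / (4 * Iy * M_alpha) = (59e-9)^2 * 23400^2 / (4 * 49e-8 * 0.63) = 1.544

1.544


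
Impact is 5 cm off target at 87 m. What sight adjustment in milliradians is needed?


1 mrad subtends 1 cm per 10 m of range, so adj = error_cm / (dist_m / 10) = 5 / (87/10) = 0.5747 mrad

0.5747 mrad


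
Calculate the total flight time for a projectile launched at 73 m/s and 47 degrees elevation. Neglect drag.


T = 2*v0*sin(theta)/g = 2*73*sin(47°)/9.81 = 10.88 s

10.88 s


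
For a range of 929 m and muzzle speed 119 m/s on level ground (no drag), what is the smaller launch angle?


sin(2*theta) = R*g/v0^2 = 929*9.81/119^2 = 0.643563, theta = arcsin(0.643563)/2 = 20.03°

20.03 degrees


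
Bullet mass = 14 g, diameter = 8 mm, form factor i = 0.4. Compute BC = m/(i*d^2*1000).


BC = m/(i*d^2*1000) = 14/(0.4 * 8^2 * 1000) = 0.0005469

0.0005469


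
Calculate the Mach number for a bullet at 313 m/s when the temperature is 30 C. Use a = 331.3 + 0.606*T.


a = 331.3 + 0.606*(30) = 349.48 m/s
M = v/a = 313/349.48 = 0.8956

0.8956


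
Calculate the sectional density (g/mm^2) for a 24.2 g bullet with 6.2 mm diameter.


SD = m/d^2 = 24.2/6.2^2 = 0.6296 g/mm^2

0.6296 g/mm^2


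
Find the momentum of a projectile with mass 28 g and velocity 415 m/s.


p = m*v = 0.028*415 = 11.62 kg·m/s

11.62 kg·m/s


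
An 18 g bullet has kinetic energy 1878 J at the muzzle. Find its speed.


v = sqrt(2*E/m) = sqrt(2*1878/0.018) = 456.8 m/s

456.8 m/s


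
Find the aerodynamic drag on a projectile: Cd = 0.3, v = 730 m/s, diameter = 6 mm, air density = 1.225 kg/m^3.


A = pi*(d/2)^2 = pi*(6/2000)^2 = 2.82743e-05 m^2
Fd = 0.5*Cd*rho*A*v^2 = 0.5*0.3*1.225*2.82743e-05*730^2 = 2.769 N

2.769 N


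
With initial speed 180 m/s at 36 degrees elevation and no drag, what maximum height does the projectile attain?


H = (v0*sin(theta))^2 / (2g) = (180*sin(36°))^2 / (2*9.81) = 570.5 m

570.5 m


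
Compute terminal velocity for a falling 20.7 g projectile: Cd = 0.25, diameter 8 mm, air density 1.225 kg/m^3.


A = pi*(d/2)^2 = pi*(8/2000)^2 = 5.02655e-05 m^2
vt = sqrt(2mg/(Cd*rho*A)) = sqrt(2*0.0207*9.81/(0.25 * 1.225 * 5.02655e-05)) = 162.4 m/s

162.4 m/s


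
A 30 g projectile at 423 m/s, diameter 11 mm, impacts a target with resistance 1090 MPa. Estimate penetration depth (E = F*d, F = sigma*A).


A = pi*(d/2)^2 = pi*(11/2)^2 = 95.0332 mm^2
E = 0.5*m*v^2 = 0.5*0.03*423^2 = 2683.93 J
depth = E/(sigma*A) = 2683.93 J / (1090 MPa * 95.0332 mm^2) = 2683.93/(1090 * 95.0332) m = 0.0259102 m ≈ 25.91 mm

25.91 mm


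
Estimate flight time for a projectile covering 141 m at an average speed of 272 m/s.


t = d/v = 141/272 = 0.5184 s

0.5184 s


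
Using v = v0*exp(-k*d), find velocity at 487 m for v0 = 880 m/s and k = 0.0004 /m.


v = v0*exp(-k*d) = 880*exp(-0.0004*487) = 724.2 m/s

724.2 m/s


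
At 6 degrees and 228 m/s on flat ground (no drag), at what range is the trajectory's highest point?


R = v0^2*sin(2*theta)/g = 228^2*sin(2*6°)/9.81 = 1101.74 m
apex_dist = R/2 = 1101.74/2 = 550.9 m

550.9 m


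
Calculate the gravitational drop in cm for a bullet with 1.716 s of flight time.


drop = 0.5*g*t^2 = 0.5*9.81*1.716^2 = 14.4435 m ≈ 1444 cm

1444 cm


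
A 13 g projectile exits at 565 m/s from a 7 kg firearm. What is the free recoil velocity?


v_recoil = m_p * v_p / m_gun = 0.013 * 565 / 7 = 1.049 m/s

1.049 m/s


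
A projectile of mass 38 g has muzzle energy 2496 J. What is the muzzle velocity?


v = sqrt(2*E/m) = sqrt(2*2496/0.038) = 362.4 m/s

362.4 m/s


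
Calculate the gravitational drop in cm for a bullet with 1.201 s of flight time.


drop = 0.5*g*t^2 = 0.5*9.81*1.201^2 = 7.07498 m ≈ 707.5 cm

707.5 cm


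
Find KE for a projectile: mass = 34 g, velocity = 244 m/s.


E = 0.5*m*v^2 = 0.5*0.034*244^2 = 1012 J

1012 J


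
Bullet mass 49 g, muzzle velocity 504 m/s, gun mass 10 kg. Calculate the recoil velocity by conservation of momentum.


v_recoil = m_p * v_p / m_gun = 0.049 * 504 / 10 = 2.47 m/s

2.47 m/s


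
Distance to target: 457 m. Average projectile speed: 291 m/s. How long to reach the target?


t = d/v = 457/291 = 1.57 s

1.57 s


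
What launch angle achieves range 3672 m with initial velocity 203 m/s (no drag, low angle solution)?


sin(2*theta) = R*g/v0^2 = 3672*9.81/203^2 = 0.874137, theta = arcsin(0.874137)/2 = 30.47°

30.47 degrees


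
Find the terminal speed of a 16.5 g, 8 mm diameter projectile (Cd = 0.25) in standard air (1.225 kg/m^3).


A = pi*(d/2)^2 = pi*(8/2000)^2 = 5.02655e-05 m^2
vt = sqrt(2mg/(Cd*rho*A)) = sqrt(2*0.0165*9.81/(0.25 * 1.225 * 5.02655e-05)) = 145 m/s

145 m/s


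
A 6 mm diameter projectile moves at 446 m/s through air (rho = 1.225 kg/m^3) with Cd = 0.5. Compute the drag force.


A = pi*(d/2)^2 = pi*(6/2000)^2 = 2.82743e-05 m^2
Fd = 0.5*Cd*rho*A*v^2 = 0.5*0.5*1.225*2.82743e-05*446^2 = 1.722 N

1.722 N


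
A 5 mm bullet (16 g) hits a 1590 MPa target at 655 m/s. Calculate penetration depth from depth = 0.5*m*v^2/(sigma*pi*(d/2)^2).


A = pi*(d/2)^2 = pi*(5/2)^2 = 19.635 mm^2
E = 0.5*m*v^2 = 0.5*0.016*655^2 = 3432.2 J
depth = E/(sigma*A) = 3432.2 J / (1590 MPa * 19.635 mm^2) = 3432.2/(1590 * 19.635) m = 0.109937 m ≈ 109.9 mm

109.9 mm


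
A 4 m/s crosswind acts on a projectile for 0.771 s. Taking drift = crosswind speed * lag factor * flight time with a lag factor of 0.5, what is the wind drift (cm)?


drift = v_wind * lag * t = 4 * 0.5 * 0.771 = 1.542 m ≈ 154.2 cm

154.2 cm


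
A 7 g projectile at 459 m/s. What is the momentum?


p = m*v = 0.007*459 = 3.213 kg·m/s

3.213 kg·m/s


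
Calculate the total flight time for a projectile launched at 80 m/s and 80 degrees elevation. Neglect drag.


T = 2*v0*sin(theta)/g = 2*80*sin(80°)/9.81 = 16.06 s

16.06 s


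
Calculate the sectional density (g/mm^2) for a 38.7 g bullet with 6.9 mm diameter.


SD = m/d^2 = 38.7/6.9^2 = 0.8129 g/mm^2

0.8129 g/mm^2


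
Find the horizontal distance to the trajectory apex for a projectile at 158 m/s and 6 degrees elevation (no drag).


R = v0^2*sin(2*theta)/g = 158^2*sin(2*6°)/9.81 = 529.083 m
apex_dist = R/2 = 529.083/2 = 264.5 m

264.5 m


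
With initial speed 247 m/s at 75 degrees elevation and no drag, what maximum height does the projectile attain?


H = (v0*sin(theta))^2 / (2g) = (247*sin(75°))^2 / (2*9.81) = 2901 m

2901 m


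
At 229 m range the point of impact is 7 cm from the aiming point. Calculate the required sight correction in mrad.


1 mrad subtends 1 cm per 10 m of range, so adj = error_cm / (dist_m / 10) = 7 / (229/10) = 0.3057 mrad

0.3057 mrad


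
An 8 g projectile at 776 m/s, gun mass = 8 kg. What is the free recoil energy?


v_r = m_p*v_p/m_gun = 0.008*776/8 = 0.776 m/s, E_r = 0.5*m_gun*v_r^2 = 0.5*8*0.776^2 = 2.409 J

2.409 J


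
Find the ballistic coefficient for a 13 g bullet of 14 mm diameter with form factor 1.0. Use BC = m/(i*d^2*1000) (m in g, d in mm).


BC = m/(i*d^2*1000) = 13/(1.0 * 14^2 * 1000) = 6.633e-05

6.633e-05


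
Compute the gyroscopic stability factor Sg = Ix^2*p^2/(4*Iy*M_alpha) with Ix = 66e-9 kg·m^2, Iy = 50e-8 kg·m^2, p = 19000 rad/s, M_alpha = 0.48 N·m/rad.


Sg = Ix^2 * p^2 / (4 * Iy * M_alpha) = (66e-9)^2 * 19000^2 / (4 * 50e-8 * 0.48) = 1.638

1.638


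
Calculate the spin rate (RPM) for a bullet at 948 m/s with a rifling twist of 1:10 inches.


twist_m = 10*0.0254 = 0.254 m
spin = v/twist = 948/0.254 = 3732.283 rev/s
RPM = spin*60 = 3732.283*60 ≈ 223937 RPM

223937 RPM
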